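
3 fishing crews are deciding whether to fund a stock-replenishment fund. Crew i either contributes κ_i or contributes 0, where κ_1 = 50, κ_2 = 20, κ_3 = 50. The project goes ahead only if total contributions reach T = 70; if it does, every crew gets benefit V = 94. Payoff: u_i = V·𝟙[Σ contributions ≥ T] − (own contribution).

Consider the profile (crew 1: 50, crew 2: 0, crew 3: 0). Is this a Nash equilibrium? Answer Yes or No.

No

Total = 50 < 70: not provided.
Crew 1 (pledges 50, payoff -50): dropping to 0 → total 0, payoff 0. Profitable deviation.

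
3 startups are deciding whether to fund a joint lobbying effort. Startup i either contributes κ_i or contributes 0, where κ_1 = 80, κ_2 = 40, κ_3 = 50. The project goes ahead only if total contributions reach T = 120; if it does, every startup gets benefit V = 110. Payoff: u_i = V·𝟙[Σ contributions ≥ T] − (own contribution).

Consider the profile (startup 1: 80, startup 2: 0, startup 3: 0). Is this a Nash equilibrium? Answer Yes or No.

Total = 80 < 120: not provided.
Startup 1 (pledges 80, payoff -80): dropping to 0 → total 0, payoff 0. Profitable deviation.

No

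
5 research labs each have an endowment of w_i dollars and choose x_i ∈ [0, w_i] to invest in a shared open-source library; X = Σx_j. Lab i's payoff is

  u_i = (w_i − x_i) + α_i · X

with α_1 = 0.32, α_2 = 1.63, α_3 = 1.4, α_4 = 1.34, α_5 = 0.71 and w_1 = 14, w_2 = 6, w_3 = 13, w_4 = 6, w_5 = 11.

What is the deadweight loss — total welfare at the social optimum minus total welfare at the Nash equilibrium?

∂u_i/∂x_i = α_i − 1, so lab i contributes w_i if α_i > 1, else 0.
α_i > 1 for i ∈ {2, 3, 4}; NE contributions (0, 6, 13, 6, 0), X = 25.
W^NE = Σw_i − X^NE + (Σα_i)·X^NE = 50 + 4.4·25 = 160.
Planner: ∂(Σu_j)/∂x_i = Σα_j − 1 = 4.4 > 0, so everyone contributes w_i; X^SO = 50, W^SO = 50 + 4.4·50 = 270.
Deadweight loss = 110.

110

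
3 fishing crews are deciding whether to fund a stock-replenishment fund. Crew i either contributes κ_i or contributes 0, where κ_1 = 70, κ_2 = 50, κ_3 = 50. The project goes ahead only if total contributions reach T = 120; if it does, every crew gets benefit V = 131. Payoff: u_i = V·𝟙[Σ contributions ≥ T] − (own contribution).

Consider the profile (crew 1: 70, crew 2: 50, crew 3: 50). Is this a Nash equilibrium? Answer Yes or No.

Total = 170 ≥ 120: provided.
Crew 1 (pledges 70, payoff 61): dropping to 0 → total 100, payoff 0. No gain.
Crew 2 (pledges 50, payoff 81): dropping to 0 → total 120, payoff 131. Profitable deviation.

No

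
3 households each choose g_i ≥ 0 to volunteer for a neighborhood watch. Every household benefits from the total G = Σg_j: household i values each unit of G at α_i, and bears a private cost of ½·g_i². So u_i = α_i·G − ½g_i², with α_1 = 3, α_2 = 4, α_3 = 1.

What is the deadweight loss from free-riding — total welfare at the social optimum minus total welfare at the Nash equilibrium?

Household i's FOC: ∂u_i/∂g_i = α_i − g_i = 0, so g_i* = α_i.
NE contributions = (3, 4, 1); G = 8.
W^NE = (Σα)·G − ½Σα_i² = 8² − ½·26 = 51.
Planner sets g_i = Σα_j = 8 for every i, so G^SO = 3·8 = 24.
W^SO = (Σα)·G^SO − ½·3·(Σα)² = (3/2)·8² = 96.
Deadweight loss = W^SO − W^NE = 45.

45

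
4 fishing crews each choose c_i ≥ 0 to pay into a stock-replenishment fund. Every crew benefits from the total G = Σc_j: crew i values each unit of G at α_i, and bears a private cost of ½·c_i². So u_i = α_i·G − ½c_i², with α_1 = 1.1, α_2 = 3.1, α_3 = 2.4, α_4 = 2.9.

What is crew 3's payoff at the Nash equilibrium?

Crew i's FOC: ∂u_i/∂c_i = α_i − c_i = 0, so c_i* = α_i.
NE contributions = (1.1, 3.1, 2.4, 2.9); G = 9.5.
u_3 = α_3·G − ½·(c_3)² = 2.4·9.5 − ½·2.4² = 19.92.

19.92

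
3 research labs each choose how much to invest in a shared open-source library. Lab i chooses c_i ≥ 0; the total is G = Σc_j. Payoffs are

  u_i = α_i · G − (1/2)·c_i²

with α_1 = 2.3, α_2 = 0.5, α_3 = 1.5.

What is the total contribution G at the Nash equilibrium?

Lab i's FOC: ∂u_i/∂c_i = α_i − c_i = 0, so c_i* = α_i.
NE contributions = (2.3, 0.5, 1.5); G = 4.3.

4.3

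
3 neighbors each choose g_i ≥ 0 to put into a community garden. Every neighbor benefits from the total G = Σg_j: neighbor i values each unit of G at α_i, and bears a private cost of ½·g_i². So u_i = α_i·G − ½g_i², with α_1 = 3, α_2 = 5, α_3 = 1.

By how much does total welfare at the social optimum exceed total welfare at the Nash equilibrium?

58

Neighbor i's FOC: ∂u_i/∂g_i = α_i − g_i = 0, so g_i* = α_i.
NE contributions = (3, 5, 1); G = 9.
W^NE = (Σα)·G − ½Σα_i² = 9² − ½·35 = 63.5.
Planner sets g_i = Σα_j = 9 for every i, so G^SO = 3·9 = 27.
W^SO = (Σα)·G^SO − ½·3·(Σα)² = (3/2)·9² = 121.5.
Deadweight loss = W^SO − W^NE = 58.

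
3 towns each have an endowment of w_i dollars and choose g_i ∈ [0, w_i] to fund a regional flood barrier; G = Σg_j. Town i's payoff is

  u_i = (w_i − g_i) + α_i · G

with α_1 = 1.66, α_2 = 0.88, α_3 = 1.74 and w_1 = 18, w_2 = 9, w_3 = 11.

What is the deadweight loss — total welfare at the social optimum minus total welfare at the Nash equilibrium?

29.52

∂u_i/∂g_i = α_i − 1, so town i contributes w_i if α_i > 1, else 0.
α_i > 1 for i ∈ {1, 3}; NE contributions (18, 0, 11), G = 29.
W^NE = Σw_i − G^NE + (Σα_i)·G^NE = 38 + 3.28·29 = 133.12.
Planner: ∂(Σu_j)/∂g_i = Σα_j − 1 = 3.28 > 0, so everyone contributes w_i; G^SO = 38, W^SO = 38 + 3.28·38 = 162.64.
Deadweight loss = 29.52.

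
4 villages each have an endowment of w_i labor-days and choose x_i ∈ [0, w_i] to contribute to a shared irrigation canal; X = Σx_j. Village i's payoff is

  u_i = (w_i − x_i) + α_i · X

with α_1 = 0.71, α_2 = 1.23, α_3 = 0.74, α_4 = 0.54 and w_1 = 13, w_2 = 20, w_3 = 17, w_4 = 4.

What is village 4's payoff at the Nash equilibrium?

∂u_i/∂x_i = α_i − 1, so village i contributes w_i if α_i > 1, else 0.
α_i > 1 for i ∈ {2}; NE contributions (0, 20, 0, 0), X = 20.
u_4 = (4 − 0) + 0.54·20 = 14.8.

14.8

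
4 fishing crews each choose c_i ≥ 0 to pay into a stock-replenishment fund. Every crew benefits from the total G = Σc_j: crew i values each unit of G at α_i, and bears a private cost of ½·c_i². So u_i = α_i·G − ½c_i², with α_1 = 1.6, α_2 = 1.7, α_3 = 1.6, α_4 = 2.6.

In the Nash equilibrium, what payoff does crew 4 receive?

Crew i's FOC: ∂u_i/∂c_i = α_i − c_i = 0, so c_i* = α_i.
NE contributions = (1.6, 1.7, 1.6, 2.6); G = 7.5.
u_4 = α_4·G − ½·(c_4)² = 2.6·7.5 − ½·2.6² = 16.12.

16.12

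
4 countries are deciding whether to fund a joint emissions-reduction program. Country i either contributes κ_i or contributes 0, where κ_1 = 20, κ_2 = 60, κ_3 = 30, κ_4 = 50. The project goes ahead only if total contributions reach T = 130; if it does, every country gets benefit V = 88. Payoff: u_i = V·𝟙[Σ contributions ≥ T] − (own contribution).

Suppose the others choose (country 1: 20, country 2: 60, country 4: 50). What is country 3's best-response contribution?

Others' total = 130 ≥ 130; contributing adds cost 30 for no extra benefit.
Best response: 0.

0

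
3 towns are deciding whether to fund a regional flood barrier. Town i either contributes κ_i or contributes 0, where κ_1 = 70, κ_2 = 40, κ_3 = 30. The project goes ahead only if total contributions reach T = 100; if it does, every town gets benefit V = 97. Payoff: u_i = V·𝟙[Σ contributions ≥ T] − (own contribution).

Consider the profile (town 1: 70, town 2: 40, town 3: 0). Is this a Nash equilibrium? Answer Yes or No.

Yes

Total = 110 ≥ 100: provided.
Town 1 (pledges 70, payoff 27): dropping to 0 → total 40, payoff 0. No gain.
Town 2 (pledges 40, payoff 57): dropping to 0 → total 70, payoff 0. No gain.
Town 3 (pledges 0, payoff 97): pledging 30 → total 140, payoff 67. No gain.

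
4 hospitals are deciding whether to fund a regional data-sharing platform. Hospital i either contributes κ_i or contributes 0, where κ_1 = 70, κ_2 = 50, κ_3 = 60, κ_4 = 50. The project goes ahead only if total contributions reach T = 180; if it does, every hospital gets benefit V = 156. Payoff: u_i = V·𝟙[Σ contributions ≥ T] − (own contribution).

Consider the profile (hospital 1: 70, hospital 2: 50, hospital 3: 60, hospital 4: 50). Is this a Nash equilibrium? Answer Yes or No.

No

Total = 230 ≥ 180: provided.
Hospital 1 (pledges 70, payoff 86): dropping to 0 → total 160, payoff 0. No gain.
Hospital 2 (pledges 50, payoff 106): dropping to 0 → total 180, payoff 156. Profitable deviation.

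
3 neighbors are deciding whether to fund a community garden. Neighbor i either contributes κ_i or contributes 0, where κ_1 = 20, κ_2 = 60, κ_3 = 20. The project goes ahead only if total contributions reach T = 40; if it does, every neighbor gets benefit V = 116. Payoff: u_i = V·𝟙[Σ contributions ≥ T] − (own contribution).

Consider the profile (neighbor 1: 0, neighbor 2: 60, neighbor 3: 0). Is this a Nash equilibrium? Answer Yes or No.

Yes

Total = 60 ≥ 40: provided.
Neighbor 1 (pledges 0, payoff 116): pledging 20 → total 80, payoff 96. No gain.
Neighbor 2 (pledges 60, payoff 56): dropping to 0 → total 0, payoff 0. No gain.
Neighbor 3 (pledges 0, payoff 116): pledging 20 → total 80, payoff 96. No gain.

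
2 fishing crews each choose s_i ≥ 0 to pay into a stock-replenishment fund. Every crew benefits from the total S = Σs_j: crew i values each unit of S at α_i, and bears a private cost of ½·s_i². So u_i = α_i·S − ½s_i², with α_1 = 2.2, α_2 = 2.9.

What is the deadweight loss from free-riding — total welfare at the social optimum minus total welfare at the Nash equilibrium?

Crew i's FOC: ∂u_i/∂s_i = α_i − s_i = 0, so s_i* = α_i.
NE contributions = (2.2, 2.9); S = 5.1.
W^NE = (Σα)·S − ½Σα_i² = 5.1² − ½·13.25 = 19.385.
Planner sets s_i = Σα_j = 5.1 for every i, so S^SO = 2·5.1 = 10.2.
W^SO = (Σα)·S^SO − ½·2·(Σα)² = (2/2)·5.1² = 26.01.
Deadweight loss = W^SO − W^NE = 6.625.

6.625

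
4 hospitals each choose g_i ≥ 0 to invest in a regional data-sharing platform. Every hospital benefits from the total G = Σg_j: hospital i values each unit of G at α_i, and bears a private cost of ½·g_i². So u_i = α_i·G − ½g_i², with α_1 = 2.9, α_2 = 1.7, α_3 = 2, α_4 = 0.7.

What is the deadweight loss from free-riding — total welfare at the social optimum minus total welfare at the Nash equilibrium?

61.185

Hospital i's FOC: ∂u_i/∂g_i = α_i − g_i = 0, so g_i* = α_i.
NE contributions = (2.9, 1.7, 2, 0.7); G = 7.3.
W^NE = (Σα)·G − ½Σα_i² = 7.3² − ½·15.79 = 45.395.
Planner sets g_i = Σα_j = 7.3 for every i, so G^SO = 4·7.3 = 29.2.
W^SO = (Σα)·G^SO − ½·4·(Σα)² = (4/2)·7.3² = 106.58.
Deadweight loss = W^SO − W^NE = 61.185.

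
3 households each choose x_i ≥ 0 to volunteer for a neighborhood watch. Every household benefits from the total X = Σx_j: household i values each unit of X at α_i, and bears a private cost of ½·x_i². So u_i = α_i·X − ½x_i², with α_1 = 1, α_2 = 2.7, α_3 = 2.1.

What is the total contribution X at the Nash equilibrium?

Household i's FOC: ∂u_i/∂x_i = α_i − x_i = 0, so x_i* = α_i.
NE contributions = (1, 2.7, 2.1); X = 5.8.

5.8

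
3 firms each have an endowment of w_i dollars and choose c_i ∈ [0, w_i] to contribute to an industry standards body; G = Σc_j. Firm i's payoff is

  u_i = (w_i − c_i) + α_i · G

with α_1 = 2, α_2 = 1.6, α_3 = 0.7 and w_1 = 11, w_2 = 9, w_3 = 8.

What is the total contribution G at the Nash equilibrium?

20

∂u_i/∂c_i = α_i − 1, so firm i contributes w_i if α_i > 1, else 0.
α_i > 1 for i ∈ {1, 2}; NE contributions (11, 9, 0), G = 20.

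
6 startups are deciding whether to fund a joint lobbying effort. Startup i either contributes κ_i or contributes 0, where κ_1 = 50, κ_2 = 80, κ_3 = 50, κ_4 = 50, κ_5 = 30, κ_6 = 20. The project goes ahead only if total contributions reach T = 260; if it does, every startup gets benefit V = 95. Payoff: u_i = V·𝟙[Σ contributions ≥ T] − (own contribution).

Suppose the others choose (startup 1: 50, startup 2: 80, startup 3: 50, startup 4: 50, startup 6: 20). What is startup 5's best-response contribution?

30

Others' total = 250. Contributing 30 brings total to 280 ≥ 260: gain V − κ_5 = 65.
Best response: 30.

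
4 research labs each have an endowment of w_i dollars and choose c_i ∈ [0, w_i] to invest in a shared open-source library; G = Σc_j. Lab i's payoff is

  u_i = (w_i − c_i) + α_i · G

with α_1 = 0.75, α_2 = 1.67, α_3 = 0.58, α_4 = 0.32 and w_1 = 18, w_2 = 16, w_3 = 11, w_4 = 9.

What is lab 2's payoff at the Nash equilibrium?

∂u_i/∂c_i = α_i − 1, so lab i contributes w_i if α_i > 1, else 0.
α_i > 1 for i ∈ {2}; NE contributions (0, 16, 0, 0), G = 16.
u_2 = (16 − 16) + 1.67·16 = 26.72.

26.72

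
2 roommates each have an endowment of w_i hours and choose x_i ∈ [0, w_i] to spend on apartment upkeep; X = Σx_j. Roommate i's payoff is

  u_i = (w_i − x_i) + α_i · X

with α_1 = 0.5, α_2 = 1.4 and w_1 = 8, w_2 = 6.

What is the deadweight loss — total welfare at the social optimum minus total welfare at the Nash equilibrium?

7.2

∂u_i/∂x_i = α_i − 1, so roommate i contributes w_i if α_i > 1, else 0.
α_i > 1 for i ∈ {2}; NE contributions (0, 6), X = 6.
W^NE = Σw_i − X^NE + (Σα_i)·X^NE = 14 + 0.9·6 = 19.4.
Planner: ∂(Σu_j)/∂x_i = Σα_j − 1 = 0.9 > 0, so everyone contributes w_i; X^SO = 14, W^SO = 14 + 0.9·14 = 26.6.
Deadweight loss = 7.2.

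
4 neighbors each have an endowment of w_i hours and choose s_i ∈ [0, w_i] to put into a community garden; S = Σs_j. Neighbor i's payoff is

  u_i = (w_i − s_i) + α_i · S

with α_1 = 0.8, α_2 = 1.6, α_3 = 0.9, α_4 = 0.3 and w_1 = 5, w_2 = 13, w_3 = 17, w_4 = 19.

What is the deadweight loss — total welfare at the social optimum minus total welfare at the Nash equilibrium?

106.6

∂u_i/∂s_i = α_i − 1, so neighbor i contributes w_i if α_i > 1, else 0.
α_i > 1 for i ∈ {2}; NE contributions (0, 13, 0, 0), S = 13.
W^NE = Σw_i − S^NE + (Σα_i)·S^NE = 54 + 2.6·13 = 87.8.
Planner: ∂(Σu_j)/∂s_i = Σα_j − 1 = 2.6 > 0, so everyone contributes w_i; S^SO = 54, W^SO = 54 + 2.6·54 = 194.4.
Deadweight loss = 106.6.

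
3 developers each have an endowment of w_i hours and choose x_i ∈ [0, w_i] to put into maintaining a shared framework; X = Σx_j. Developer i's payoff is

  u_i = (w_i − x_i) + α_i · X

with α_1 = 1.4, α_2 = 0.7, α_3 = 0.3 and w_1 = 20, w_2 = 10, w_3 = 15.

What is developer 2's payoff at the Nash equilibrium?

24

∂u_i/∂x_i = α_i − 1, so developer i contributes w_i if α_i > 1, else 0.
α_i > 1 for i ∈ {1}; NE contributions (20, 0, 0), X = 20.
u_2 = (10 − 0) + 0.7·20 = 24.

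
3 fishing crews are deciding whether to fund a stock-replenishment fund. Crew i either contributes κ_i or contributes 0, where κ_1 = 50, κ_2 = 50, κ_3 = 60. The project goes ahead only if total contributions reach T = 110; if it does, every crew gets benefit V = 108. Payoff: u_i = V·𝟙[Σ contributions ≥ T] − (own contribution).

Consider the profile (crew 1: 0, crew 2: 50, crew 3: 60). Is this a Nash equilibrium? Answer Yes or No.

Yes

Total = 110 ≥ 110: provided.
Crew 1 (pledges 0, payoff 108): pledging 50 → total 160, payoff 58. No gain.
Crew 2 (pledges 50, payoff 58): dropping to 0 → total 60, payoff 0. No gain.
Crew 3 (pledges 60, payoff 48): dropping to 0 → total 50, payoff 0. No gain.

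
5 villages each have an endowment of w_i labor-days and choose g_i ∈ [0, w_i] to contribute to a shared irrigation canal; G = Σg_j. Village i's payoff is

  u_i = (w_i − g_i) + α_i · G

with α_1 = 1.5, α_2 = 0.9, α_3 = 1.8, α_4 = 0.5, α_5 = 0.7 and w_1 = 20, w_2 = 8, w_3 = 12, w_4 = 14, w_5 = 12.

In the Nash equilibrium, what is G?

32

∂u_i/∂g_i = α_i − 1, so village i contributes w_i if α_i > 1, else 0.
α_i > 1 for i ∈ {1, 3}; NE contributions (20, 0, 12, 0, 0), G = 32.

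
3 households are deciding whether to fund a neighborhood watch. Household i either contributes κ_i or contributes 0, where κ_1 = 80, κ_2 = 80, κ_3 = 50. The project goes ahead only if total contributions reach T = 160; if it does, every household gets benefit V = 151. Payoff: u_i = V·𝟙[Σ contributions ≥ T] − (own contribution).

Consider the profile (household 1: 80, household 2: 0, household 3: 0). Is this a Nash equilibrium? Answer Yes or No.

Total = 80 < 160: not provided.
Household 1 (pledges 80, payoff -80): dropping to 0 → total 0, payoff 0. Profitable deviation.

No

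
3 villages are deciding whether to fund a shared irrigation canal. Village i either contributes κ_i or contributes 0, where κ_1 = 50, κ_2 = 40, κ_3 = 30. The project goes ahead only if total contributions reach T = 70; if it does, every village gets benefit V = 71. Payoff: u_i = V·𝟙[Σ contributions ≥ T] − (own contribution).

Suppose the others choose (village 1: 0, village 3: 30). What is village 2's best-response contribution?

40

Others' total = 30. Contributing 40 brings total to 70 ≥ 70: gain V − κ_2 = 31.
Best response: 40.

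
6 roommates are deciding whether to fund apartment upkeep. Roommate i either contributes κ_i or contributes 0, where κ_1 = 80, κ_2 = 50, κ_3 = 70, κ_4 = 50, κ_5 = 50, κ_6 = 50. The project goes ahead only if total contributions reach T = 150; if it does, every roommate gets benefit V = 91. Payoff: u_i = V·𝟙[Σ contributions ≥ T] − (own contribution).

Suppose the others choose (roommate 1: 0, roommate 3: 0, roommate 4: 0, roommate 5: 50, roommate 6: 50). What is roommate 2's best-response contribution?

Others' total = 100. Contributing 50 brings total to 150 ≥ 150: gain V − κ_2 = 41.
Best response: 50.

50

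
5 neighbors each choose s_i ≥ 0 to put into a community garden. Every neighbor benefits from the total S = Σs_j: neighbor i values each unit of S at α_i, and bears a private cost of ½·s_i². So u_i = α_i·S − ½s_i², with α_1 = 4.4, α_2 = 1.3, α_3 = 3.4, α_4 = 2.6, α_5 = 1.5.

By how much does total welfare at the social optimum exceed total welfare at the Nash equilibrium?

282.17

Neighbor i's FOC: ∂u_i/∂s_i = α_i − s_i = 0, so s_i* = α_i.
NE contributions = (4.4, 1.3, 3.4, 2.6, 1.5); S = 13.2.
W^NE = (Σα)·S − ½Σα_i² = 13.2² − ½·41.62 = 153.43.
Planner sets s_i = Σα_j = 13.2 for every i, so S^SO = 5·13.2 = 66.
W^SO = (Σα)·S^SO − ½·5·(Σα)² = (5/2)·13.2² = 435.6.
Deadweight loss = W^SO − W^NE = 282.17.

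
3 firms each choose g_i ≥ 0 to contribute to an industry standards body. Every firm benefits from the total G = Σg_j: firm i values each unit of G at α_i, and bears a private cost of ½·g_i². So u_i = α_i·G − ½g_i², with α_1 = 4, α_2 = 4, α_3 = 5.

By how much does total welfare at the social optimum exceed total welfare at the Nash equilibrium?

113

Firm i's FOC: ∂u_i/∂g_i = α_i − g_i = 0, so g_i* = α_i.
NE contributions = (4, 4, 5); G = 13.
W^NE = (Σα)·G − ½Σα_i² = 13² − ½·57 = 140.5.
Planner sets g_i = Σα_j = 13 for every i, so G^SO = 3·13 = 39.
W^SO = (Σα)·G^SO − ½·3·(Σα)² = (3/2)·13² = 253.5.
Deadweight loss = W^SO − W^NE = 113.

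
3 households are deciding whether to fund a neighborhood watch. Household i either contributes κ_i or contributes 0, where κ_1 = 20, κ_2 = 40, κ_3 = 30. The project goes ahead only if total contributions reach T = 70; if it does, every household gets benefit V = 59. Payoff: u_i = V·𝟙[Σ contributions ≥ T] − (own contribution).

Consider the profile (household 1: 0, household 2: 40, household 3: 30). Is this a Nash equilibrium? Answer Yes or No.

Total = 70 ≥ 70: provided.
Household 1 (pledges 0, payoff 59): pledging 20 → total 90, payoff 39. No gain.
Household 2 (pledges 40, payoff 19): dropping to 0 → total 30, payoff 0. No gain.
Household 3 (pledges 30, payoff 29): dropping to 0 → total 40, payoff 0. No gain.

Yes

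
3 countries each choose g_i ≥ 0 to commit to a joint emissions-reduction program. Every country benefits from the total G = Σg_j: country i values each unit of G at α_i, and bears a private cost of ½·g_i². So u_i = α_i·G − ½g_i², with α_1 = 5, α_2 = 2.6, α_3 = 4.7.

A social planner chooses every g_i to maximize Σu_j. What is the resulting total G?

36.9

Planner FOC: ∂(Σu_j)/∂g_i = (Σα_j) − g_i = 0, so g_i^SO = Σα_j = 12.3 for every i; G^SO = 36.9.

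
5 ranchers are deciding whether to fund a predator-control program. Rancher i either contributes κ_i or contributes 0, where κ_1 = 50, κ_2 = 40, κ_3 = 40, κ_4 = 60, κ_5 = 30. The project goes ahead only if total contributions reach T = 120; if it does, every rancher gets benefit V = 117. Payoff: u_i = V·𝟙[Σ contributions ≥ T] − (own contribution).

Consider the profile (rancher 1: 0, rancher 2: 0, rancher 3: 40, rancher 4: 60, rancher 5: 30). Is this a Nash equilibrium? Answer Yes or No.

Total = 130 ≥ 120: provided.
Rancher 1 (pledges 0, payoff 117): pledging 50 → total 180, payoff 67. No gain.
Rancher 2 (pledges 0, payoff 117): pledging 40 → total 170, payoff 77. No gain.
Rancher 3 (pledges 40, payoff 77): dropping to 0 → total 90, payoff 0. No gain.
Rancher 4 (pledges 60, payoff 57): dropping to 0 → total 70, payoff 0. No gain.
Rancher 5 (pledges 30, payoff 87): dropping to 0 → total 100, payoff 0. No gain.

Yes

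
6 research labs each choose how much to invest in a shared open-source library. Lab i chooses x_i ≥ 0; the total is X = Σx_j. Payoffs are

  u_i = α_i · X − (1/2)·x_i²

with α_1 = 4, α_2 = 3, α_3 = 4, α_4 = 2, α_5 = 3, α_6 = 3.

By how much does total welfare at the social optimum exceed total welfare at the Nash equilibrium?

Lab i's FOC: ∂u_i/∂x_i = α_i − x_i = 0, so x_i* = α_i.
NE contributions = (4, 3, 4, 2, 3, 3); X = 19.
W^NE = (Σα)·X − ½Σα_i² = 19² − ½·63 = 329.5.
Planner sets x_i = Σα_j = 19 for every i, so X^SO = 6·19 = 114.
W^SO = (Σα)·X^SO − ½·6·(Σα)² = (6/2)·19² = 1083.
Deadweight loss = W^SO − W^NE = 753.5.

753.5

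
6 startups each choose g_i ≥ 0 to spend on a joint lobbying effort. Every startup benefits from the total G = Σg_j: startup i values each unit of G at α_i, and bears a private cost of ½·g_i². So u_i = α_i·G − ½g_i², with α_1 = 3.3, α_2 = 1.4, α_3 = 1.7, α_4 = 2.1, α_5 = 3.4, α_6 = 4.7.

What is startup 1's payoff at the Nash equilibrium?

49.335

Startup i's FOC: ∂u_i/∂g_i = α_i − g_i = 0, so g_i* = α_i.
NE contributions = (3.3, 1.4, 1.7, 2.1, 3.4, 4.7); G = 16.6.
u_1 = α_1·G − ½·(g_1)² = 3.3·16.6 − ½·3.3² = 49.335.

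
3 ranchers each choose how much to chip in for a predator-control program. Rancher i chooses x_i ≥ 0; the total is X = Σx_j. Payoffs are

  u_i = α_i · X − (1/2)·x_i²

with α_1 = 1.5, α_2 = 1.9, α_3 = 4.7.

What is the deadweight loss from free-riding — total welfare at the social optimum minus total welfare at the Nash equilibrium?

Rancher i's FOC: ∂u_i/∂x_i = α_i − x_i = 0, so x_i* = α_i.
NE contributions = (1.5, 1.9, 4.7); X = 8.1.
W^NE = (Σα)·X − ½Σα_i² = 8.1² − ½·27.95 = 51.635.
Planner sets x_i = Σα_j = 8.1 for every i, so X^SO = 3·8.1 = 24.3.
W^SO = (Σα)·X^SO − ½·3·(Σα)² = (3/2)·8.1² = 98.415.
Deadweight loss = W^SO − W^NE = 46.78.

46.78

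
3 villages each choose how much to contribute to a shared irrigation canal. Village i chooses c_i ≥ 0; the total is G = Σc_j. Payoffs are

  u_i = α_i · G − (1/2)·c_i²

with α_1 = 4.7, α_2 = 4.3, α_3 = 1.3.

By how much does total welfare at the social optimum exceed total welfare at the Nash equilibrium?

74.18

Village i's FOC: ∂u_i/∂c_i = α_i − c_i = 0, so c_i* = α_i.
NE contributions = (4.7, 4.3, 1.3); G = 10.3.
W^NE = (Σα)·G − ½Σα_i² = 10.3² − ½·42.27 = 84.955.
Planner sets c_i = Σα_j = 10.3 for every i, so G^SO = 3·10.3 = 30.9.
W^SO = (Σα)·G^SO − ½·3·(Σα)² = (3/2)·10.3² = 159.135.
Deadweight loss = W^SO − W^NE = 74.18.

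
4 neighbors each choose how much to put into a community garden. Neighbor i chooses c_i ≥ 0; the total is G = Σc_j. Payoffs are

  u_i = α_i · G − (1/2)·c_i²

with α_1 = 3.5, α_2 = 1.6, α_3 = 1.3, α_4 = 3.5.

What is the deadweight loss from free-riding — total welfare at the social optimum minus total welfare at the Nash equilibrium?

Neighbor i's FOC: ∂u_i/∂c_i = α_i − c_i = 0, so c_i* = α_i.
NE contributions = (3.5, 1.6, 1.3, 3.5); G = 9.9.
W^NE = (Σα)·G − ½Σα_i² = 9.9² − ½·28.75 = 83.635.
Planner sets c_i = Σα_j = 9.9 for every i, so G^SO = 4·9.9 = 39.6.
W^SO = (Σα)·G^SO − ½·4·(Σα)² = (4/2)·9.9² = 196.02.
Deadweight loss = W^SO − W^NE = 112.385.

112.385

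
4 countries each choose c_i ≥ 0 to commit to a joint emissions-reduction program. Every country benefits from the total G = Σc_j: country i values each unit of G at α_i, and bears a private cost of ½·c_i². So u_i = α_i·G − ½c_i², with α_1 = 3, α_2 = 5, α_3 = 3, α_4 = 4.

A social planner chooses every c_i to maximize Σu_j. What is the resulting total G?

60

Planner FOC: ∂(Σu_j)/∂c_i = (Σα_j) − c_i = 0, so c_i^SO = Σα_j = 15 for every i; G^SO = 60.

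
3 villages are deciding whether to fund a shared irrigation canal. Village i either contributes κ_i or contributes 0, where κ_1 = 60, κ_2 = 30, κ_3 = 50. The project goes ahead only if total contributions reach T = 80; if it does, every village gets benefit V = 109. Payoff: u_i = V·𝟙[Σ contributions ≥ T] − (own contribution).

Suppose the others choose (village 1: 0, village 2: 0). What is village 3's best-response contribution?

0

Others' total = 0. Even contributing 50 gives 50 < 80: no benefit either way.
Best response: 0.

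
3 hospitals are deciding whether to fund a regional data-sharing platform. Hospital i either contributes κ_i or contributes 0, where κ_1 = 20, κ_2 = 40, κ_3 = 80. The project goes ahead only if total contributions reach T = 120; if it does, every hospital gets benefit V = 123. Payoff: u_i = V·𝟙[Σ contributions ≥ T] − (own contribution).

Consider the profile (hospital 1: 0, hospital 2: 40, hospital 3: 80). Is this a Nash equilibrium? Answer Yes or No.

Total = 120 ≥ 120: provided.
Hospital 1 (pledges 0, payoff 123): pledging 20 → total 140, payoff 103. No gain.
Hospital 2 (pledges 40, payoff 83): dropping to 0 → total 80, payoff 0. No gain.
Hospital 3 (pledges 80, payoff 43): dropping to 0 → total 40, payoff 0. No gain.

Yes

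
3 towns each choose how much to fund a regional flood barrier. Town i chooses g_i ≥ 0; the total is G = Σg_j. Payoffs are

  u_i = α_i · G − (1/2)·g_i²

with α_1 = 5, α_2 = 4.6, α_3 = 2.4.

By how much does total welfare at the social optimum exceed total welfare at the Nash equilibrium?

Town i's FOC: ∂u_i/∂g_i = α_i − g_i = 0, so g_i* = α_i.
NE contributions = (5, 4.6, 2.4); G = 12.
W^NE = (Σα)·G − ½Σα_i² = 12² − ½·51.92 = 118.04.
Planner sets g_i = Σα_j = 12 for every i, so G^SO = 3·12 = 36.
W^SO = (Σα)·G^SO − ½·3·(Σα)² = (3/2)·12² = 216.
Deadweight loss = W^SO − W^NE = 97.96.

97.96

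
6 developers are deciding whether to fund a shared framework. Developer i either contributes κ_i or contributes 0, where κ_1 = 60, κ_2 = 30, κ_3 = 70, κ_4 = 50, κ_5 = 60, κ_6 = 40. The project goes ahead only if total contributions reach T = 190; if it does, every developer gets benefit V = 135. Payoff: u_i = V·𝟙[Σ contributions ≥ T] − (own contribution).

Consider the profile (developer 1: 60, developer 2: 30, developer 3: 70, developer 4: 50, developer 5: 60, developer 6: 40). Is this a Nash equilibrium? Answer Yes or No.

No

Total = 310 ≥ 190: provided.
Developer 1 (pledges 60, payoff 75): dropping to 0 → total 250, payoff 135. Profitable deviation.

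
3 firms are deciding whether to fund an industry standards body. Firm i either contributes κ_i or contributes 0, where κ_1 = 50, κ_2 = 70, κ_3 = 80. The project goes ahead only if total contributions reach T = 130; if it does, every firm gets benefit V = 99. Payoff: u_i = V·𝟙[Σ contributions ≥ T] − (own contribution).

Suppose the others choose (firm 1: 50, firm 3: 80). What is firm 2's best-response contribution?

0

Others' total = 130 ≥ 130; contributing adds cost 70 for no extra benefit.
Best response: 0.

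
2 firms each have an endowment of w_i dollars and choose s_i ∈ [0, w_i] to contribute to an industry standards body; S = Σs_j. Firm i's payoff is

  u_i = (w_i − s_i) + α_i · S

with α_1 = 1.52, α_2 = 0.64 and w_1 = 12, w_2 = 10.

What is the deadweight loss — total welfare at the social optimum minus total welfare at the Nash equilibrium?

11.6

∂u_i/∂s_i = α_i − 1, so firm i contributes w_i if α_i > 1, else 0.
α_i > 1 for i ∈ {1}; NE contributions (12, 0), S = 12.
W^NE = Σw_i − S^NE + (Σα_i)·S^NE = 22 + 1.16·12 = 35.92.
Planner: ∂(Σu_j)/∂s_i = Σα_j − 1 = 1.16 > 0, so everyone contributes w_i; S^SO = 22, W^SO = 22 + 1.16·22 = 47.52.
Deadweight loss = 11.6.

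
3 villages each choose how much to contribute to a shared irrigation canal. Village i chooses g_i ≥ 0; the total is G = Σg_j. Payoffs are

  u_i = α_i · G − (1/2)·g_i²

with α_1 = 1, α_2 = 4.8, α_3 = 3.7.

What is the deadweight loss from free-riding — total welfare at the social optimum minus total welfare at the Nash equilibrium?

63.99

Village i's FOC: ∂u_i/∂g_i = α_i − g_i = 0, so g_i* = α_i.
NE contributions = (1, 4.8, 3.7); G = 9.5.
W^NE = (Σα)·G − ½Σα_i² = 9.5² − ½·37.73 = 71.385.
Planner sets g_i = Σα_j = 9.5 for every i, so G^SO = 3·9.5 = 28.5.
W^SO = (Σα)·G^SO − ½·3·(Σα)² = (3/2)·9.5² = 135.375.
Deadweight loss = W^SO − W^NE = 63.99.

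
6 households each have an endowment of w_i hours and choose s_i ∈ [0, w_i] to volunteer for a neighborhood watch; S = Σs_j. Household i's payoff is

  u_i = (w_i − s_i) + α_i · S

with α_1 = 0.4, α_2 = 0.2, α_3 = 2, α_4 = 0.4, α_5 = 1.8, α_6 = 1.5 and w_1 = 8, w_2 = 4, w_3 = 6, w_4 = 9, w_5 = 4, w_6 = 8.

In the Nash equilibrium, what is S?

∂u_i/∂s_i = α_i − 1, so household i contributes w_i if α_i > 1, else 0.
α_i > 1 for i ∈ {3, 5, 6}; NE contributions (0, 0, 6, 0, 4, 8), S = 18.

18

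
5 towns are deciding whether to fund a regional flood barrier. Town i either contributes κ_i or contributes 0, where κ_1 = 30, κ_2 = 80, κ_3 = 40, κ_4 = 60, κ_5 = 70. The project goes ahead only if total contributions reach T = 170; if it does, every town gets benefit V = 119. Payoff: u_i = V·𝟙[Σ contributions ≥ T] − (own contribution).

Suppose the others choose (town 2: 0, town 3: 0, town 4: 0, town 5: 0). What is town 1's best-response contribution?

0

Others' total = 0. Even contributing 30 gives 30 < 170: no benefit either way.
Best response: 0.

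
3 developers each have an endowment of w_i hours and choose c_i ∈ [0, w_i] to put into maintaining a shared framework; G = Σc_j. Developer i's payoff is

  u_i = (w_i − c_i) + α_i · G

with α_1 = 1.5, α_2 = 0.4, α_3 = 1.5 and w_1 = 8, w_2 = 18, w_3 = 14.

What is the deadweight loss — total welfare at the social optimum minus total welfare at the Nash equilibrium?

43.2

∂u_i/∂c_i = α_i − 1, so developer i contributes w_i if α_i > 1, else 0.
α_i > 1 for i ∈ {1, 3}; NE contributions (8, 0, 14), G = 22.
W^NE = Σw_i − G^NE + (Σα_i)·G^NE = 40 + 2.4·22 = 92.8.
Planner: ∂(Σu_j)/∂c_i = Σα_j − 1 = 2.4 > 0, so everyone contributes w_i; G^SO = 40, W^SO = 40 + 2.4·40 = 136.
Deadweight loss = 43.2.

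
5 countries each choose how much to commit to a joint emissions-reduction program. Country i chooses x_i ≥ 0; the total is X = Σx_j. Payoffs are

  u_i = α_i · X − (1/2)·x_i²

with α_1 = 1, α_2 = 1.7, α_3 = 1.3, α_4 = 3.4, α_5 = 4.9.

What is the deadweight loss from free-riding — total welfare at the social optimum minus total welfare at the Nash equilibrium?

Country i's FOC: ∂u_i/∂x_i = α_i − x_i = 0, so x_i* = α_i.
NE contributions = (1, 1.7, 1.3, 3.4, 4.9); X = 12.3.
W^NE = (Σα)·X − ½Σα_i² = 12.3² − ½·41.15 = 130.715.
Planner sets x_i = Σα_j = 12.3 for every i, so X^SO = 5·12.3 = 61.5.
W^SO = (Σα)·X^SO − ½·5·(Σα)² = (5/2)·12.3² = 378.225.
Deadweight loss = W^SO − W^NE = 247.51.

247.51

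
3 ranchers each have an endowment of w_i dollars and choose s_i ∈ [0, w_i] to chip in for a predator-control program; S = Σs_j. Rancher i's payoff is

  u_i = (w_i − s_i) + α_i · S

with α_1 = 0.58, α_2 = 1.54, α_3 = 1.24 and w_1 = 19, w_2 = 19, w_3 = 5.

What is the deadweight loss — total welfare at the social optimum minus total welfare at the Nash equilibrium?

∂u_i/∂s_i = α_i − 1, so rancher i contributes w_i if α_i > 1, else 0.
α_i > 1 for i ∈ {2, 3}; NE contributions (0, 19, 5), S = 24.
W^NE = Σw_i − S^NE + (Σα_i)·S^NE = 43 + 2.36·24 = 99.64.
Planner: ∂(Σu_j)/∂s_i = Σα_j − 1 = 2.36 > 0, so everyone contributes w_i; S^SO = 43, W^SO = 43 + 2.36·43 = 144.48.
Deadweight loss = 44.84.

44.84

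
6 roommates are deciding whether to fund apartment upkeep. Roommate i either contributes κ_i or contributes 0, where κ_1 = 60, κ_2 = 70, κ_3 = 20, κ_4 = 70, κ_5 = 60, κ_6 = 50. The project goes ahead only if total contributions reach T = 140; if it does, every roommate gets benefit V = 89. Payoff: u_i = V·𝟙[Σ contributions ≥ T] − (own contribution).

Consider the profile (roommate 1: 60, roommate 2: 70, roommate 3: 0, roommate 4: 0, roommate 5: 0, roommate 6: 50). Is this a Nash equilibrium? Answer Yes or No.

Yes

Total = 180 ≥ 140: provided.
Roommate 1 (pledges 60, payoff 29): dropping to 0 → total 120, payoff 0. No gain.
Roommate 2 (pledges 70, payoff 19): dropping to 0 → total 110, payoff 0. No gain.
Roommate 3 (pledges 0, payoff 89): pledging 20 → total 200, payoff 69. No gain.
Roommate 4 (pledges 0, payoff 89): pledging 70 → total 250, payoff 19. No gain.
Roommate 5 (pledges 0, payoff 89): pledging 60 → total 240, payoff 29. No gain.
Roommate 6 (pledges 50, payoff 39): dropping to 0 → total 130, payoff 0. No gain.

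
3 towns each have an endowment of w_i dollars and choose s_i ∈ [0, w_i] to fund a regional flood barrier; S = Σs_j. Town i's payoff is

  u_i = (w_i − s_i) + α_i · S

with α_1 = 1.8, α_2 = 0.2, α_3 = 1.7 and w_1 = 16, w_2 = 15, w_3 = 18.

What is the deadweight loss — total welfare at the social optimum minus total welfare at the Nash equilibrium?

40.5

∂u_i/∂s_i = α_i − 1, so town i contributes w_i if α_i > 1, else 0.
α_i > 1 for i ∈ {1, 3}; NE contributions (16, 0, 18), S = 34.
W^NE = Σw_i − S^NE + (Σα_i)·S^NE = 49 + 2.7·34 = 140.8.
Planner: ∂(Σu_j)/∂s_i = Σα_j − 1 = 2.7 > 0, so everyone contributes w_i; S^SO = 49, W^SO = 49 + 2.7·49 = 181.3.
Deadweight loss = 40.5.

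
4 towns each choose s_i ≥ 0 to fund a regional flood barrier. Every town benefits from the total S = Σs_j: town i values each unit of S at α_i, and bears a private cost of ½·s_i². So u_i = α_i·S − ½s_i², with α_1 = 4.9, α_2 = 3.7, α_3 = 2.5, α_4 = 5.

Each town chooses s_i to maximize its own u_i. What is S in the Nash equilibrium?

Town i's FOC: ∂u_i/∂s_i = α_i − s_i = 0, so s_i* = α_i.
NE contributions = (4.9, 3.7, 2.5, 5); S = 16.1.

16.1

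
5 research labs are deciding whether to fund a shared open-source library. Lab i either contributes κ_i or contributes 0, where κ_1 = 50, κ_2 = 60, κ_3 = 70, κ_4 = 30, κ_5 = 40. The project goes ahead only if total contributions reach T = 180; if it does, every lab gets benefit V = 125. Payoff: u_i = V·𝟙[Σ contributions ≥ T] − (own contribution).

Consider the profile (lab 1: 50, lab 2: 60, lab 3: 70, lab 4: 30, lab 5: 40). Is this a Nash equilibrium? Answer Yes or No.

Total = 250 ≥ 180: provided.
Lab 1 (pledges 50, payoff 75): dropping to 0 → total 200, payoff 125. Profitable deviation.

No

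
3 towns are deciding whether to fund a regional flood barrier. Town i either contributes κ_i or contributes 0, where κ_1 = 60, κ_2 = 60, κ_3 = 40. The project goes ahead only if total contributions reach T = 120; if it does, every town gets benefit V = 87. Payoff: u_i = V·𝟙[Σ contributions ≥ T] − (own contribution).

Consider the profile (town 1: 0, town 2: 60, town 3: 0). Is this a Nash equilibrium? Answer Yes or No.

Total = 60 < 120: not provided.
Town 1 (pledges 0, payoff 0): pledging 60 → total 120, payoff 27. Profitable deviation.

No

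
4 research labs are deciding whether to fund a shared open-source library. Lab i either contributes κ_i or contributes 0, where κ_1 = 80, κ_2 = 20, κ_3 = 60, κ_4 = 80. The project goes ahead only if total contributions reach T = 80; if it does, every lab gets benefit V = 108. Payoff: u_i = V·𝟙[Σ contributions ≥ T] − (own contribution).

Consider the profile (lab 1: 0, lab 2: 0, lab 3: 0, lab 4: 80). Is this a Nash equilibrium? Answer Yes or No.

Total = 80 ≥ 80: provided.
Lab 1 (pledges 0, payoff 108): pledging 80 → total 160, payoff 28. No gain.
Lab 2 (pledges 0, payoff 108): pledging 20 → total 100, payoff 88. No gain.
Lab 3 (pledges 0, payoff 108): pledging 60 → total 140, payoff 48. No gain.
Lab 4 (pledges 80, payoff 28): dropping to 0 → total 0, payoff 0. No gain.

Yes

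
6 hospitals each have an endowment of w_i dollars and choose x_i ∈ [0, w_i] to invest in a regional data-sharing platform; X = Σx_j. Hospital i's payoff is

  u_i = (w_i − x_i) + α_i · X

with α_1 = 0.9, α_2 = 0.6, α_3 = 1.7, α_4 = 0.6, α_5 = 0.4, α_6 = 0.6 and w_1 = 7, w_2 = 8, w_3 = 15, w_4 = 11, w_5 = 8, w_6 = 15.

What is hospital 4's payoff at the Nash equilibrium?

20

∂u_i/∂x_i = α_i − 1, so hospital i contributes w_i if α_i > 1, else 0.
α_i > 1 for i ∈ {3}; NE contributions (0, 0, 15, 0, 0, 0), X = 15.
u_4 = (11 − 0) + 0.6·15 = 20.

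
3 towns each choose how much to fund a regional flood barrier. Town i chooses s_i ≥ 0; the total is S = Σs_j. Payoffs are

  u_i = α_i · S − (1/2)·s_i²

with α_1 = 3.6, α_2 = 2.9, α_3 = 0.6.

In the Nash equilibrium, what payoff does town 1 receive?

19.08

Town i's FOC: ∂u_i/∂s_i = α_i − s_i = 0, so s_i* = α_i.
NE contributions = (3.6, 2.9, 0.6); S = 7.1.
u_1 = α_1·S − ½·(s_1)² = 3.6·7.1 − ½·3.6² = 19.08.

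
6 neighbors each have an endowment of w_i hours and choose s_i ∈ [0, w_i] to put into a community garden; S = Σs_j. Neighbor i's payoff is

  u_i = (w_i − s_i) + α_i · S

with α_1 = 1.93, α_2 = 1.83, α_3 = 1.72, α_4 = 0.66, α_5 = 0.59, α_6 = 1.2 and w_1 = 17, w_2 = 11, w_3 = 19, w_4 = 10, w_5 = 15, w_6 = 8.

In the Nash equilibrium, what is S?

55

∂u_i/∂s_i = α_i − 1, so neighbor i contributes w_i if α_i > 1, else 0.
α_i > 1 for i ∈ {1, 2, 3, 6}; NE contributions (17, 11, 19, 0, 0, 8), S = 55.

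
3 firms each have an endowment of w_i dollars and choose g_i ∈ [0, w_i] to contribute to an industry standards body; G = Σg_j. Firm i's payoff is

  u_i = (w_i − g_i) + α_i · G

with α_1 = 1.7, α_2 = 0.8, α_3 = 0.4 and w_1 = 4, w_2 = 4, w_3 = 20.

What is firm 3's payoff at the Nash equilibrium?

21.6

∂u_i/∂g_i = α_i − 1, so firm i contributes w_i if α_i > 1, else 0.
α_i > 1 for i ∈ {1}; NE contributions (4, 0, 0), G = 4.
u_3 = (20 − 0) + 0.4·4 = 21.6.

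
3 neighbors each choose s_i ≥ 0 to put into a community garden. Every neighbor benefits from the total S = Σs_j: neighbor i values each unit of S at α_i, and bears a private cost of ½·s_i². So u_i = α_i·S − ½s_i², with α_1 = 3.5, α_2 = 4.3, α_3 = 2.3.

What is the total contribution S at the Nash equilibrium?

Neighbor i's FOC: ∂u_i/∂s_i = α_i − s_i = 0, so s_i* = α_i.
NE contributions = (3.5, 4.3, 2.3); S = 10.1.

10.1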